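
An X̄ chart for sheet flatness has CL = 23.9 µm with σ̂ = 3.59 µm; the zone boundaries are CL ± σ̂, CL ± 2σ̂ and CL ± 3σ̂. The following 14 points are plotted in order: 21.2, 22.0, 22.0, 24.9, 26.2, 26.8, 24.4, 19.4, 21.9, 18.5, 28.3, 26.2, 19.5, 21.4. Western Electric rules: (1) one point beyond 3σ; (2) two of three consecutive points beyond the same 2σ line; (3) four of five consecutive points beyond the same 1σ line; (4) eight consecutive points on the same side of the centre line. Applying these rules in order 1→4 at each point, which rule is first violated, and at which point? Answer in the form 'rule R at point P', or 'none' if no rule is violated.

none

Zone of each point (C = within 1σ̂, B = 1σ̂–2σ̂, A = 2σ̂–3σ̂, * = beyond 3σ̂; sign = side of CL): 1:-C, 2:-C, 3:-C, 4:+C, 5:+C, 6:+C, 7:+C, 8:-B, 9:-C, 10:-B, 11:+B, 12:+C, 13:-B, 14:-C
No rule fires across all 14 points.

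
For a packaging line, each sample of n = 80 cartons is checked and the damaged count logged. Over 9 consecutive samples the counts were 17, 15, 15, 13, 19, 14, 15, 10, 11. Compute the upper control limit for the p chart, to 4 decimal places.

p̄ = Σdᵢ / (k·n) = 129 / (9 × 80) = 0.17917
UCL = p̄ + 3·√(p̄(1−p̄)/n) = 0.17917 + 3 × √(0.17917×0.82083/80) = 0.17917 + 3 × 0.04288 = 0.30779

0.3078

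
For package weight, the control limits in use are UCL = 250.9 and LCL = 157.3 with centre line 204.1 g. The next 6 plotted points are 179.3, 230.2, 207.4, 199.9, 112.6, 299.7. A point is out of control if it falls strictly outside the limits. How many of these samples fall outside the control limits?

Compare each point to [157.3, 250.9]: sample 5 = 112.6 < LCL; sample 6 = 299.7 > UCL.

2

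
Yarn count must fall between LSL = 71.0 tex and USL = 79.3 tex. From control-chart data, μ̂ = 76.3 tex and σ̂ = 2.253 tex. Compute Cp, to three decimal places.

0.614

Cp = (USL − LSL) / (6σ̂) = (79.3 − 71.0) / (6 × 2.253) = 8.3000 / 13.5180 = 0.6140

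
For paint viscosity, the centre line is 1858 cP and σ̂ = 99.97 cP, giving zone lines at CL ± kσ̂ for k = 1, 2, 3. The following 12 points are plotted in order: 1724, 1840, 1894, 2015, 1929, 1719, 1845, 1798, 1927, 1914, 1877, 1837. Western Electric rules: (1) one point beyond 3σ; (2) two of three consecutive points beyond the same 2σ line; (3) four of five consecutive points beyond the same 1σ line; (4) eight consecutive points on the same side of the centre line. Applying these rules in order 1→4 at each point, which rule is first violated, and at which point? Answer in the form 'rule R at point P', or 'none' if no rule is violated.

Zone of each point (C = within 1σ̂, B = 1σ̂–2σ̂, A = 2σ̂–3σ̂, * = beyond 3σ̂; sign = side of CL): 1:-B, 2:-C, 3:+C, 4:+B, 5:+C, 6:-B, 7:-C, 8:-C, 9:+C, 10:+C, 11:+C, 12:-C
No rule fires across all 12 points.

none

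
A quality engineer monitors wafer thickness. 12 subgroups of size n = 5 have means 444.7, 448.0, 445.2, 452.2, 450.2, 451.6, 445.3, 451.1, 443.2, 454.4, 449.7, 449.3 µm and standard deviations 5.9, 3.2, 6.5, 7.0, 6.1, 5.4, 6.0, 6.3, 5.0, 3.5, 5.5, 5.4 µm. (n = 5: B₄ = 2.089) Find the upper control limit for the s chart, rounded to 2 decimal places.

11.45

s̄ = (5.9 + 3.2 + 6.5 + 7.0 + 6.1 + 5.4 + 6.0 + 6.3 + 5.0 + 3.5 + 5.5 + 5.4) / 12 = 5.4833
UCL_s = B₄·s̄ = 2.089 × 5.4833 = 11.4547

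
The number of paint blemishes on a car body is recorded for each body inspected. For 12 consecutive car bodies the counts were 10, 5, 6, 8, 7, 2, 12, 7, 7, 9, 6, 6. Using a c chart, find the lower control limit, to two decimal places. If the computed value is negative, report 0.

c̄ = (10 + 5 + 6 + 8 + 7 + 2 + 12 + 7 + 7 + 9 + 6 + 6) / 12 = 85 / 12 = 7.0833
LCL = c̄ − 3√c̄ = 7.0833 − 3 × 2.6615 = -0.9010 → 0 (cannot be negative)

0.00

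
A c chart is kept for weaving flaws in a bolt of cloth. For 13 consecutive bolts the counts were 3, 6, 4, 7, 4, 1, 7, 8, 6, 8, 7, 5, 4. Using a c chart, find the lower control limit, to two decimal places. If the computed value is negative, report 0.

c̄ = (3 + 6 + 4 + 7 + 4 + 1 + 7 + 8 + 6 + 8 + 7 + 5 + 4) / 13 = 70 / 13 = 5.3846
LCL = c̄ − 3√c̄ = 5.3846 − 3 × 2.3205 = -1.5768 → 0 (cannot be negative)

0.00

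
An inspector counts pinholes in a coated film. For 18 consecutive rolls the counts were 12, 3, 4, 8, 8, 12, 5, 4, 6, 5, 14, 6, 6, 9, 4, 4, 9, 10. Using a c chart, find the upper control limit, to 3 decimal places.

15.198

c̄ = (12 + 3 + 4 + 8 + 8 + 12 + 5 + 4 + 6 + 5 + 14 + 6 + 6 + 9 + 4 + 4 + 9 + 10) / 18 = 129 / 18 = 7.1667
UCL = c̄ + 3√c̄ = 7.1667 + 3 × √7.1667 = 7.1667 + 3 × 2.6771 = 15.1979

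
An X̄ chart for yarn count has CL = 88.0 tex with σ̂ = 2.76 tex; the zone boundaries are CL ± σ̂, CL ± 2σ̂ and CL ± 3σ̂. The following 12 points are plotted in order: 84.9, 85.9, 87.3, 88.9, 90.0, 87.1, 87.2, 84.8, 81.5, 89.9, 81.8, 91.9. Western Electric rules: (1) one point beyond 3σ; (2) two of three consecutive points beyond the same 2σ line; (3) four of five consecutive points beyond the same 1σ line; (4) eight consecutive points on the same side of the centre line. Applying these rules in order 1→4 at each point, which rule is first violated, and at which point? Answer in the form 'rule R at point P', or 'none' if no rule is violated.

rule 2 at point 11

Zone of each point (C = within 1σ̂, B = 1σ̂–2σ̂, A = 2σ̂–3σ̂, * = beyond 3σ̂; sign = side of CL): 1:-B, 2:-C, 3:-C, 4:+C, 5:+C, 6:-C, 7:-C, 8:-B, 9:-A, 10:+C, 11:-A, 12:+B
Rule 2 (two of three consecutive points beyond the same 2σ limit) is satisfied at point 11.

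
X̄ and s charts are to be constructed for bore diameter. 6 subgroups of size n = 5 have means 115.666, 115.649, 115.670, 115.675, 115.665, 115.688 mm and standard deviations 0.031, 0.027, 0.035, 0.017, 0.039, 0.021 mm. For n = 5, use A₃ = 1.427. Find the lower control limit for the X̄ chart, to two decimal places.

115.63

X̄̄ = (115.666 + 115.649 + 115.670 + 115.675 + 115.665 + 115.688) / 6 = 115.6688
s̄ = (0.031 + 0.027 + 0.035 + 0.017 + 0.039 + 0.021) / 6 = 0.0283
LCL = X̄̄ − A₃·s̄ = 115.6688 − 1.427 × 0.0283 = 115.6284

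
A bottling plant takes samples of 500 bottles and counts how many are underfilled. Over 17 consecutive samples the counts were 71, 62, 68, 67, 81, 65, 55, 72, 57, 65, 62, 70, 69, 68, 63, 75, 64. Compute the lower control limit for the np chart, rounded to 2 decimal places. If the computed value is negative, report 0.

43.90

p̄ = Σdᵢ / (k·n) = 1134 / (17 × 500) = 0.13341
LCL = np̄ − 3·√(np̄(1−p̄)) = 66.7059 − 3 × 7.6031 = 43.8967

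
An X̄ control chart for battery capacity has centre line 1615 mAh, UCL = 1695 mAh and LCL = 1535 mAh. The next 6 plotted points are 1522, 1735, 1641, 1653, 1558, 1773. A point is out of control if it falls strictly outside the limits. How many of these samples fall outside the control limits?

Compare each point to [1535, 1695]: sample 1 = 1522 < LCL; sample 2 = 1735 > UCL; sample 6 = 1773 > UCL.

3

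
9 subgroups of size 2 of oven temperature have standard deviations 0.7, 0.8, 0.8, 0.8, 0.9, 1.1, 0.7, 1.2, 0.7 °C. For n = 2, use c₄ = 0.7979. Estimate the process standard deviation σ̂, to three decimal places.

s̄ = (0.7 + 0.8 + 0.8 + 0.8 + 0.9 + 1.1 + 0.7 + 1.2 + 0.7) / 9 = 0.8556
σ̂ = s̄ / c₄ = 0.8556 / 0.7979 = 1.0723

1.072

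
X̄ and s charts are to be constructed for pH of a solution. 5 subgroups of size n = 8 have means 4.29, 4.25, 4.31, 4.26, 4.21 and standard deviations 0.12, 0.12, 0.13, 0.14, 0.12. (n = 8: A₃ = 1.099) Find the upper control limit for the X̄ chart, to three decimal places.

4.402

X̄̄ = (4.29 + 4.25 + 4.31 + 4.26 + 4.21) / 5 = 4.2640
s̄ = (0.12 + 0.12 + 0.13 + 0.14 + 0.12) / 5 = 0.1260
UCL = X̄̄ + A₃·s̄ = 4.2640 + 1.099 × 0.1260 = 4.4025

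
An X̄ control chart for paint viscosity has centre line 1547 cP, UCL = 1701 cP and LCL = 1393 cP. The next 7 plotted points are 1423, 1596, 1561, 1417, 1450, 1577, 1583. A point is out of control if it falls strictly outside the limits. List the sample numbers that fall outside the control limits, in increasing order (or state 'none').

All 7 points lie within [1393, 1701].

none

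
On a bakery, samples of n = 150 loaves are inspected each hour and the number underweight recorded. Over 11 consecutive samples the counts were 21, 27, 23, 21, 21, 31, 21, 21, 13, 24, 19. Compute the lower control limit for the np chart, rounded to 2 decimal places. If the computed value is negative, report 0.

p̄ = Σdᵢ / (k·n) = 242 / (11 × 150) = 0.14667
LCL = np̄ − 3·√(np̄(1−p̄)) = 22.0000 − 3 × 4.3328 = 9.0015

9.00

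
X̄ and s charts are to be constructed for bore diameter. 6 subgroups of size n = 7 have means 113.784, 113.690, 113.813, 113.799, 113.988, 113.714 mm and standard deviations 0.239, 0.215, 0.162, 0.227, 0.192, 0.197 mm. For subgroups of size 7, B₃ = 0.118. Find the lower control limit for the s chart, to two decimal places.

0.02

s̄ = (0.239 + 0.215 + 0.162 + 0.227 + 0.192 + 0.197) / 6 = 0.2053
LCL_s = B₃·s̄ = 0.118 × 0.2053 = 0.0242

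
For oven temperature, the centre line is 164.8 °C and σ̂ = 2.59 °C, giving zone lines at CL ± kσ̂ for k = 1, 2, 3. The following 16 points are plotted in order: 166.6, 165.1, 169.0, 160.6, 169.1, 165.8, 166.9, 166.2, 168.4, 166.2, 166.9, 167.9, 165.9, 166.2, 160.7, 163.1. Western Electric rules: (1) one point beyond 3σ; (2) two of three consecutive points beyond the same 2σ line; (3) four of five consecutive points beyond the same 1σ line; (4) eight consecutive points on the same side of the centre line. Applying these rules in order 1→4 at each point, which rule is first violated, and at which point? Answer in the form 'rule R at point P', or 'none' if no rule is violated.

Zone of each point (C = within 1σ̂, B = 1σ̂–2σ̂, A = 2σ̂–3σ̂, * = beyond 3σ̂; sign = side of CL): 1:+C, 2:+C, 3:+B, 4:-B, 5:+B, 6:+C, 7:+C, 8:+C, 9:+B, 10:+C, 11:+C, 12:+B, 13:+C, 14:+C, 15:-B, 16:-C
Rule 4 (eight consecutive points on the same side of the centre line) is satisfied at point 12.

rule 4 at point 12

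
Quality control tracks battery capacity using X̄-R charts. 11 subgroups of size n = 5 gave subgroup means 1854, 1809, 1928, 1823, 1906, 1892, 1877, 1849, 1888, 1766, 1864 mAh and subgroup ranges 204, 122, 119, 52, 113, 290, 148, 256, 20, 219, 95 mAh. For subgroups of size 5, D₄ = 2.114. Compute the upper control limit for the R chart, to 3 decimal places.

314.794

R̄ = (204 + 122 + 119 + 52 + 113 + 290 + 148 + 256 + 20 + 219 + 95) / 11 = 1638.0000 / 11 = 148.9091
UCL_R = D₄·R̄ = 2.114 × 148.9091 = 314.7938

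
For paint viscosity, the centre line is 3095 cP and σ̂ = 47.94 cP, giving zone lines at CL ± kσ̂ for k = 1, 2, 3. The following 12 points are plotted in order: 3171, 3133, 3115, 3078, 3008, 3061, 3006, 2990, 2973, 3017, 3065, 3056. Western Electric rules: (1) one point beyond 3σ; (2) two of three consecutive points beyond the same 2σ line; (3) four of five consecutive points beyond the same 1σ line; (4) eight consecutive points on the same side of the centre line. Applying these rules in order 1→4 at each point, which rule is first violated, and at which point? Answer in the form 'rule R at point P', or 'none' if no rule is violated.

Zone of each point (C = within 1σ̂, B = 1σ̂–2σ̂, A = 2σ̂–3σ̂, * = beyond 3σ̂; sign = side of CL): 1:+B, 2:+C, 3:+C, 4:-C, 5:-B, 6:-C, 7:-B, 8:-A, 9:-A, 10:-B, 11:-C, 12:-C
Rule 2 (two of three consecutive points beyond the same 2σ limit) is satisfied at point 9.

rule 2 at point 9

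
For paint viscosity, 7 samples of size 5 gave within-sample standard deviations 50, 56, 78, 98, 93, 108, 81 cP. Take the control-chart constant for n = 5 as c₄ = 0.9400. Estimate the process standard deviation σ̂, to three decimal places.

s̄ = (50 + 56 + 78 + 98 + 93 + 108 + 81) / 7 = 80.5714
σ̂ = s̄ / c₄ = 80.5714 / 0.9400 = 85.7143

85.714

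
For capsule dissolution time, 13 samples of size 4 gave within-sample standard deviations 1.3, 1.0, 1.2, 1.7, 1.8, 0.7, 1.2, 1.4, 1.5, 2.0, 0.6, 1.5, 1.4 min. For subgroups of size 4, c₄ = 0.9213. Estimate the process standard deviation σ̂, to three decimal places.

s̄ = (1.3 + 1.0 + 1.2 + 1.7 + 1.8 + 0.7 + 1.2 + 1.4 + 1.5 + 2.0 + 0.6 + 1.5 + 1.4) / 13 = 1.3308
σ̂ = s̄ / c₄ = 1.3308 / 0.9213 = 1.4444

1.444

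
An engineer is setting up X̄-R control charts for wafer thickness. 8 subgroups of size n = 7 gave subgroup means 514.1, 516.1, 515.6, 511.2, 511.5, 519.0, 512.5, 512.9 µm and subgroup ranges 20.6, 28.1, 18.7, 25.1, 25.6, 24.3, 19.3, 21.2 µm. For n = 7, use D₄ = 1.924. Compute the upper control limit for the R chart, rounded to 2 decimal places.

43.99

R̄ = (20.6 + 28.1 + 18.7 + 25.1 + 25.6 + 24.3 + 19.3 + 21.2) / 8 = 182.9000 / 8 = 22.8625
UCL_R = D₄·R̄ = 1.924 × 22.8625 = 43.9875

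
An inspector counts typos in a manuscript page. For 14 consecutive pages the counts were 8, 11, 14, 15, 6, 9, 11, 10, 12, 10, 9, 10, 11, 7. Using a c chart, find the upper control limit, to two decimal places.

c̄ = (8 + 11 + 14 + 15 + 6 + 9 + 11 + 10 + 12 + 10 + 9 + 10 + 11 + 7) / 14 = 143 / 14 = 10.2143
UCL = c̄ + 3√c̄ = 10.2143 + 3 × √10.2143 = 10.2143 + 3 × 3.1960 = 19.8022

19.80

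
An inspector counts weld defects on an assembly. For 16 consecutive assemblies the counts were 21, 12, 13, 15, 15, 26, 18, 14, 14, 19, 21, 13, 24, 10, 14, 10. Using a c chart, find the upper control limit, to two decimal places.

28.26

c̄ = (21 + 12 + 13 + 15 + 15 + 26 + 18 + 14 + 14 + 19 + 21 + 13 + 24 + 10 + 14 + 10) / 16 = 259 / 16 = 16.1875
UCL = c̄ + 3√c̄ = 16.1875 + 3 × √16.1875 = 16.1875 + 3 × 4.0234 = 28.2576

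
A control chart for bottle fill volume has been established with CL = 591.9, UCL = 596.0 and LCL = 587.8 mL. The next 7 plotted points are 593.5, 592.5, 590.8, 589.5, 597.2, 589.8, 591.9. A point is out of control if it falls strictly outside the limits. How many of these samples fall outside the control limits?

1

Compare each point to [587.8, 596.0]: sample 5 = 597.2 > UCL.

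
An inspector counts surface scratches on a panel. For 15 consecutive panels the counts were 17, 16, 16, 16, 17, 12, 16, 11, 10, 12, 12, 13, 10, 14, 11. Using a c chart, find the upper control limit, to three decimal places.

24.570

c̄ = (17 + 16 + 16 + 16 + 17 + 12 + 16 + 11 + 10 + 12 + 12 + 13 + 10 + 14 + 11) / 15 = 203 / 15 = 13.5333
UCL = c̄ + 3√c̄ = 13.5333 + 3 × √13.5333 = 13.5333 + 3 × 3.6788 = 24.5696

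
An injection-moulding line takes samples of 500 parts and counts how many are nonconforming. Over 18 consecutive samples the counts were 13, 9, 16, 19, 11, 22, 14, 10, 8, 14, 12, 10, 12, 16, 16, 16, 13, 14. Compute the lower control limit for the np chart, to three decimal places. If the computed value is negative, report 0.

2.695

p̄ = Σdᵢ / (k·n) = 245 / (18 × 500) = 0.02722
LCL = np̄ − 3·√(np̄(1−p̄)) = 13.6111 − 3 × 3.6388 = 2.6948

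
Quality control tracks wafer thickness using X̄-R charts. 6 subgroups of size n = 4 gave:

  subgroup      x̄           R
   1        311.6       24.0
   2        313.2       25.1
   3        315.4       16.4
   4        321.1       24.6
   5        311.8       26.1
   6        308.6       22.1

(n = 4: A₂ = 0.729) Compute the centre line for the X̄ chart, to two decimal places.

X̄̄ = (311.6 + 313.2 + 315.4 + 321.1 + 311.8 + 308.6) / 6 = 1881.7000 / 6 = 313.6167
CL = X̄̄ = 313.6167

313.62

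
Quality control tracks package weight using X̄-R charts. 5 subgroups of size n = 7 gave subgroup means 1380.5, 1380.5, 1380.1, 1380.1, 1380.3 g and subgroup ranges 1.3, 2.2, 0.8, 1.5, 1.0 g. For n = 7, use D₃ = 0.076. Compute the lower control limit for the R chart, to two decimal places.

0.10

R̄ = (1.3 + 2.2 + 0.8 + 1.5 + 1.0) / 5 = 6.8000 / 5 = 1.3600
LCL_R = D₃·R̄ = 0.076 × 1.3600 = 0.1034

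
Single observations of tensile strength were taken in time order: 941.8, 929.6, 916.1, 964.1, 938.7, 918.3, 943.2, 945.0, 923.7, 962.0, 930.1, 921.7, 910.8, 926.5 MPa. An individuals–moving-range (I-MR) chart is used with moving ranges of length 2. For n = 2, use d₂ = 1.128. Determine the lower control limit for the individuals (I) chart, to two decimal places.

877.90

X̄ = (941.8 + 929.6 + 916.1 + 964.1 + 938.7 + 918.3 + 943.2 + 945.0 + 923.7 + 962.0 + 930.1 + 921.7 + 910.8 + 926.5) / 14 = 933.6857
Moving ranges: 12.2, 13.5, 48.0, 25.4, 20.4, 24.9, 1.8, 21.3, 38.3, 31.9, 8.4, 10.9, 15.7; M̄R̄ = 272.7000 / 13 = 20.9769
LCL = X̄ − 3·M̄R̄/d₂ = 933.6857 − 3 × 20.9769 / 1.128 = 877.8960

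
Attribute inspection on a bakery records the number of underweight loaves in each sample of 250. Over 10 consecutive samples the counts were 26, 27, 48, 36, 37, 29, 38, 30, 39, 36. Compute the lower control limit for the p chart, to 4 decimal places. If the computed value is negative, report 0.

0.0729

p̄ = Σdᵢ / (k·n) = 346 / (10 × 250) = 0.13840
LCL = p̄ − 3·√(p̄(1−p̄)/n) = 0.13840 − 3 × 0.02184 = 0.07288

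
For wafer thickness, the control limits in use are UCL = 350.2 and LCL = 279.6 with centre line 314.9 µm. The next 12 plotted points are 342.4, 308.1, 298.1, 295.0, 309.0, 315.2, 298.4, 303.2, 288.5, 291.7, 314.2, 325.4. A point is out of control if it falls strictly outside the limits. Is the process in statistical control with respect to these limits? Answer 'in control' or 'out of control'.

in control

All 12 points lie within [279.6, 350.2].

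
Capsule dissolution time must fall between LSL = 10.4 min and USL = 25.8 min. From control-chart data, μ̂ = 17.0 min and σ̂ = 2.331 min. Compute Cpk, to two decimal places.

0.94

Cpu = (USL − μ̂) / (3σ̂) = (25.8 − 17.0) / (3 × 2.331) = 1.2584; Cpl = (μ̂ − LSL) / (3σ̂) = (17.0 − 10.4) / (3 × 2.331) = 0.9438; Cpk = min(Cpu, Cpl) = 0.9438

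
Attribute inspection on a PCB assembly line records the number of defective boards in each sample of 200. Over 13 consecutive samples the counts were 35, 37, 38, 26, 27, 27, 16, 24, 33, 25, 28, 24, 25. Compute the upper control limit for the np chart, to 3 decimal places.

42.815

p̄ = Σdᵢ / (k·n) = 365 / (13 × 200) = 0.14038
UCL = np̄ + 3·√(np̄(1−p̄)) = 28.0769 + 3 × √(28.0769×0.85962) = 28.0769 + 3 × 4.9128 = 42.8152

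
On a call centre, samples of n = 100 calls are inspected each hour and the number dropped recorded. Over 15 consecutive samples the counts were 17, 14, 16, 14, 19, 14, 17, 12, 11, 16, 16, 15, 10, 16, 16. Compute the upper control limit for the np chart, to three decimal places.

p̄ = Σdᵢ / (k·n) = 223 / (15 × 100) = 0.14867
UCL = np̄ + 3·√(np̄(1−p̄)) = 14.8667 + 3 × √(14.8667×0.85133) = 14.8667 + 3 × 3.5576 = 25.5395

25.539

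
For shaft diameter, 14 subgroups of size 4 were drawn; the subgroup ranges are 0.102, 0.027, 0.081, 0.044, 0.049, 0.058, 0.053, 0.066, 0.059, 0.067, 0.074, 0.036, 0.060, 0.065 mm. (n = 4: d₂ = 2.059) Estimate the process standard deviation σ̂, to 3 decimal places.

R̄ = (0.102 + 0.027 + 0.081 + 0.044 + 0.049 + 0.058 + 0.053 + 0.066 + 0.059 + 0.067 + 0.074 + 0.036 + 0.060 + 0.065) / 14 = 0.0601
σ̂ = R̄ / d₂ = 0.0601 / 2.059 = 0.0292

0.029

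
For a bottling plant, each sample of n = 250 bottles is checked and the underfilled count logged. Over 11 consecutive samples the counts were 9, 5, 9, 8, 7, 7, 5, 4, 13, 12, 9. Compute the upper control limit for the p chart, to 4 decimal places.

p̄ = Σdᵢ / (k·n) = 88 / (11 × 250) = 0.03200
UCL = p̄ + 3·√(p̄(1−p̄)/n) = 0.03200 + 3 × √(0.03200×0.96800/250) = 0.03200 + 3 × 0.01113 = 0.06539

0.0654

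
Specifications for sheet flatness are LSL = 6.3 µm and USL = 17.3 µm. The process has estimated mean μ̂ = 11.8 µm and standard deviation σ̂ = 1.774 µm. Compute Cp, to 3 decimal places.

1.033

Cp = (USL − LSL) / (6σ̂) = (17.3 − 6.3) / (6 × 1.774) = 11.0000 / 10.6440 = 1.0334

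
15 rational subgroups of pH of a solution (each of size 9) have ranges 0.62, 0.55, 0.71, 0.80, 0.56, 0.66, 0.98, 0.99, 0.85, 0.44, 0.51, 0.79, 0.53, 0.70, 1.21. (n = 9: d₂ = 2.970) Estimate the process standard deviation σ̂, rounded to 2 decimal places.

R̄ = (0.62 + 0.55 + 0.71 + 0.80 + 0.56 + 0.66 + 0.98 + 0.99 + 0.85 + 0.44 + 0.51 + 0.79 + 0.53 + 0.70 + 1.21) / 15 = 0.7267
σ̂ = R̄ / d₂ = 0.7267 / 2.970 = 0.2447

0.24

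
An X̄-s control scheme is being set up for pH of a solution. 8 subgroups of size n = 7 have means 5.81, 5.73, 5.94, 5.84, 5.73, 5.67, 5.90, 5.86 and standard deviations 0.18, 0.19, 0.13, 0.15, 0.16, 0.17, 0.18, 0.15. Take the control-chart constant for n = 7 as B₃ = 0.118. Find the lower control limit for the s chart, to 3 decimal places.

0.019

s̄ = (0.18 + 0.19 + 0.13 + 0.15 + 0.16 + 0.17 + 0.18 + 0.15) / 8 = 0.1638
LCL_s = B₃·s̄ = 0.118 × 0.1638 = 0.0193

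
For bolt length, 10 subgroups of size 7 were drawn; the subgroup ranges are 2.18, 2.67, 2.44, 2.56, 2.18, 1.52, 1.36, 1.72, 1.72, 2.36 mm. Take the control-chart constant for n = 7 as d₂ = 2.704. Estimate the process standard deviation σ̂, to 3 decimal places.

0.766

R̄ = (2.18 + 2.67 + 2.44 + 2.56 + 2.18 + 1.52 + 1.36 + 1.72 + 1.72 + 2.36) / 10 = 2.0710
σ̂ = R̄ / d₂ = 2.0710 / 2.704 = 0.7659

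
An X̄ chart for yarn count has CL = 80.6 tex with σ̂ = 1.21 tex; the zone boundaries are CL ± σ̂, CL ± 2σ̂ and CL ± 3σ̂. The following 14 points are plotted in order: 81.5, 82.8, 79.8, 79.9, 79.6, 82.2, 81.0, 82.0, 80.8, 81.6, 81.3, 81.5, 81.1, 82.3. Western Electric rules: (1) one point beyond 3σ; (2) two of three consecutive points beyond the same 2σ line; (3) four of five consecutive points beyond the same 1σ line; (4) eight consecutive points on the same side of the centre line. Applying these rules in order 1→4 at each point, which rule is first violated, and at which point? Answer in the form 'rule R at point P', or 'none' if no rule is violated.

Zone of each point (C = within 1σ̂, B = 1σ̂–2σ̂, A = 2σ̂–3σ̂, * = beyond 3σ̂; sign = side of CL): 1:+C, 2:+B, 3:-C, 4:-C, 5:-C, 6:+B, 7:+C, 8:+B, 9:+C, 10:+C, 11:+C, 12:+C, 13:+C, 14:+B
Rule 4 (eight consecutive points on the same side of the centre line) is satisfied at point 13.

rule 4 at point 13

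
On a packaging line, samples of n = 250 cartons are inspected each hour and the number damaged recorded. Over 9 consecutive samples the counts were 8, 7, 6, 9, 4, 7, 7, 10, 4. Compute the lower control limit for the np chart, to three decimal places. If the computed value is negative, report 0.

0.000

p̄ = Σdᵢ / (k·n) = 62 / (9 × 250) = 0.02756
LCL = np̄ − 3·√(np̄(1−p̄)) = 6.8889 − 3 × 2.5883 = -0.8759 → 0 (negative, so LCL = 0)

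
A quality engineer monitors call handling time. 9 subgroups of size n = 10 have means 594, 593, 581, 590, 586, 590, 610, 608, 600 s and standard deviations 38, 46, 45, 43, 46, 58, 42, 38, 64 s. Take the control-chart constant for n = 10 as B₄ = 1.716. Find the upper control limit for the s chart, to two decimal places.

s̄ = (38 + 46 + 45 + 43 + 46 + 58 + 42 + 38 + 64) / 9 = 46.6667
UCL_s = B₄·s̄ = 1.716 × 46.6667 = 80.0800

80.08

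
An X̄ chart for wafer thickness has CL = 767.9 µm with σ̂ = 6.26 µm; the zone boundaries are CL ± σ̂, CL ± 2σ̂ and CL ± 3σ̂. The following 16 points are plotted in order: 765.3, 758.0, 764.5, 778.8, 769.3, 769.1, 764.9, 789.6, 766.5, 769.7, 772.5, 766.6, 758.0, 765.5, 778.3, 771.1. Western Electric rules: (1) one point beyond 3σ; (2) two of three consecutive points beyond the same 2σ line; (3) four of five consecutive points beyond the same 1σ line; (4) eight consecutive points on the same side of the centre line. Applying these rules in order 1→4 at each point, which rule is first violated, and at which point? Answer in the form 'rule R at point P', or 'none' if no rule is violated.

Zone of each point (C = within 1σ̂, B = 1σ̂–2σ̂, A = 2σ̂–3σ̂, * = beyond 3σ̂; sign = side of CL): 1:-C, 2:-B, 3:-C, 4:+B, 5:+C, 6:+C, 7:-C, 8:+*, 9:-C, 10:+C, 11:+C, 12:-C, 13:-B, 14:-C, 15:+B, 16:+C
Rule 1 (one point beyond the 3σ limits) is satisfied at point 8.

rule 1 at point 8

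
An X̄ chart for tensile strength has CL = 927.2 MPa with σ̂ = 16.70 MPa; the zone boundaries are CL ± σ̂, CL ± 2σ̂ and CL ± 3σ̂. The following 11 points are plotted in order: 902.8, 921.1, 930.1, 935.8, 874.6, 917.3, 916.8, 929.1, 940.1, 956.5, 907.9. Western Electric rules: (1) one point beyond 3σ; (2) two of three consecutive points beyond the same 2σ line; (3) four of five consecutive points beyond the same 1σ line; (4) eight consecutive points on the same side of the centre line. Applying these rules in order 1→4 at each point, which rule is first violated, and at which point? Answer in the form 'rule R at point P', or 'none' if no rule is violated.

rule 1 at point 5

Zone of each point (C = within 1σ̂, B = 1σ̂–2σ̂, A = 2σ̂–3σ̂, * = beyond 3σ̂; sign = side of CL): 1:-B, 2:-C, 3:+C, 4:+C, 5:-*, 6:-C, 7:-C, 8:+C, 9:+C, 10:+B, 11:-B
Rule 1 (one point beyond the 3σ limits) is satisfied at point 5.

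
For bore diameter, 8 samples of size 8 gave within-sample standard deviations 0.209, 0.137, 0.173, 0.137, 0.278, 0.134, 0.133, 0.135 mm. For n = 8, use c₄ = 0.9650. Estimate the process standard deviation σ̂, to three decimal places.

s̄ = (0.209 + 0.137 + 0.173 + 0.137 + 0.278 + 0.134 + 0.133 + 0.135) / 8 = 0.1670
σ̂ = s̄ / c₄ = 0.1670 / 0.9650 = 0.1731

0.173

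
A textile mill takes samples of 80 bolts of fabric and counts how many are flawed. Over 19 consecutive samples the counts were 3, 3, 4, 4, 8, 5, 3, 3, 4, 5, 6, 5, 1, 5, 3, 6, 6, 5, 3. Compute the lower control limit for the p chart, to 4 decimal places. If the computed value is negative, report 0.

0.0000

p̄ = Σdᵢ / (k·n) = 82 / (19 × 80) = 0.05395
LCL = p̄ − 3·√(p̄(1−p̄)/n) = 0.05395 − 3 × 0.02526 = -0.02183 → 0 (negative, so LCL = 0)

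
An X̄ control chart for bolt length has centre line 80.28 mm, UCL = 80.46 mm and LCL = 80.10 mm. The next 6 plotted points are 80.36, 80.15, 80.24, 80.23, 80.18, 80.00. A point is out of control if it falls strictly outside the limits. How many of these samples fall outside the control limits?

Compare each point to [80.10, 80.46]: sample 6 = 80.00 < LCL.

1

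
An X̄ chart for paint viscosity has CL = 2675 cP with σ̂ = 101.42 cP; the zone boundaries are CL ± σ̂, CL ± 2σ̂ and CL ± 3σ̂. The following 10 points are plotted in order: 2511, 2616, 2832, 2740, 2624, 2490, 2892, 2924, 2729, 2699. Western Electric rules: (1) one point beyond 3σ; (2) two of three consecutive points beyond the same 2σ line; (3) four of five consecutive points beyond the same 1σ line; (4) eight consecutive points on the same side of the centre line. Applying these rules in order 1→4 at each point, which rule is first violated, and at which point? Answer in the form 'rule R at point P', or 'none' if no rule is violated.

Zone of each point (C = within 1σ̂, B = 1σ̂–2σ̂, A = 2σ̂–3σ̂, * = beyond 3σ̂; sign = side of CL): 1:-B, 2:-C, 3:+B, 4:+C, 5:-C, 6:-B, 7:+A, 8:+A, 9:+C, 10:+C
Rule 2 (two of three consecutive points beyond the same 2σ limit) is satisfied at point 8.

rule 2 at point 8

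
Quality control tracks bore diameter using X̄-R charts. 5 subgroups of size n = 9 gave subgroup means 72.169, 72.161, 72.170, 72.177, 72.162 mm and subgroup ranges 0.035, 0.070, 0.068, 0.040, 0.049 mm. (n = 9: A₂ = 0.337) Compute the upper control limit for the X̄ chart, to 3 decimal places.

72.185

X̄̄ = (72.169 + 72.161 + 72.170 + 72.177 + 72.162) / 5 = 360.8390 / 5 = 72.1678
R̄ = (0.035 + 0.070 + 0.068 + 0.040 + 0.049) / 5 = 0.2620 / 5 = 0.0524
UCL = X̄̄ + A₂·R̄ = 72.1678 + 0.337 × 0.0524 = 72.1855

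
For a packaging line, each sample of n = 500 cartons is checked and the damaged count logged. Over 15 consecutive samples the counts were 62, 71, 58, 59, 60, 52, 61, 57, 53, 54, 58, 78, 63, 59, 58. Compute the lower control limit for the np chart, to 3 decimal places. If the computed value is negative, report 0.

38.370

p̄ = Σdᵢ / (k·n) = 903 / (15 × 500) = 0.12040
LCL = np̄ − 3·√(np̄(1−p̄)) = 60.2000 − 3 × 7.2768 = 38.3696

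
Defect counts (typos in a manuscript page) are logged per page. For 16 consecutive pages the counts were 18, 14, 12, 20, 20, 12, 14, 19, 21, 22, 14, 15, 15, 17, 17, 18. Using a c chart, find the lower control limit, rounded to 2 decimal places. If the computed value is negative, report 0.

c̄ = (18 + 14 + 12 + 20 + 20 + 12 + 14 + 19 + 21 + 22 + 14 + 15 + 15 + 17 + 17 + 18) / 16 = 268 / 16 = 16.7500
LCL = c̄ − 3√c̄ = 16.7500 − 3 × 4.0927 = 4.4720

4.47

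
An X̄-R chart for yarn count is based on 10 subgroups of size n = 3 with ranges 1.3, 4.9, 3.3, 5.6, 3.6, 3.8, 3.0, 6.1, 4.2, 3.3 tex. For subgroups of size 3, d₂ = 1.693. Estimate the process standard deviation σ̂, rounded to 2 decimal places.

2.31

R̄ = (1.3 + 4.9 + 3.3 + 5.6 + 3.6 + 3.8 + 3.0 + 6.1 + 4.2 + 3.3) / 10 = 3.9100
σ̂ = R̄ / d₂ = 3.9100 / 1.693 = 2.3095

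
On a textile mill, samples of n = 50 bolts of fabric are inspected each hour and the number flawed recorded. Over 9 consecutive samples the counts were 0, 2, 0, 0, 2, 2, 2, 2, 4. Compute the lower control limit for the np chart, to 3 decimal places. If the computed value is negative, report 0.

0.000

p̄ = Σdᵢ / (k·n) = 14 / (9 × 50) = 0.03111
LCL = np̄ − 3·√(np̄(1−p̄)) = 1.5556 − 3 × 1.2277 = -2.1274 → 0 (negative, so LCL = 0)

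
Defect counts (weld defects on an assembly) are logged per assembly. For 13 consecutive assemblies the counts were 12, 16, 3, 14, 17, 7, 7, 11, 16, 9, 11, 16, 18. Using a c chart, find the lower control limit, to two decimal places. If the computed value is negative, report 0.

c̄ = (12 + 16 + 3 + 14 + 17 + 7 + 7 + 11 + 16 + 9 + 11 + 16 + 18) / 13 = 157 / 13 = 12.0769
LCL = c̄ − 3√c̄ = 12.0769 − 3 × 3.4752 = 1.6514

1.65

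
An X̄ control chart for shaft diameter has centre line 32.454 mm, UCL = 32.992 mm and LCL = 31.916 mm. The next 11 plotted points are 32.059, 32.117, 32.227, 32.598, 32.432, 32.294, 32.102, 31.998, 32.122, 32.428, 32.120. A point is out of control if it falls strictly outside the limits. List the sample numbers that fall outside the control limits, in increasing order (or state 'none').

All 11 points lie within [31.916, 32.992].

none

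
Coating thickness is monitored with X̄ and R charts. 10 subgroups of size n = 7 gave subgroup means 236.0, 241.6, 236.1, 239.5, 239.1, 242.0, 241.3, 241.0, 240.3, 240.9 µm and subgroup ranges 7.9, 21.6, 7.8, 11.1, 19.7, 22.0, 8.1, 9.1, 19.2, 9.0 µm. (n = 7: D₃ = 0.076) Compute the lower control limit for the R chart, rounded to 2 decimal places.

1.03

R̄ = (7.9 + 21.6 + 7.8 + 11.1 + 19.7 + 22.0 + 8.1 + 9.1 + 19.2 + 9.0) / 10 = 135.5000 / 10 = 13.5500
LCL_R = D₃·R̄ = 0.076 × 13.5500 = 1.0298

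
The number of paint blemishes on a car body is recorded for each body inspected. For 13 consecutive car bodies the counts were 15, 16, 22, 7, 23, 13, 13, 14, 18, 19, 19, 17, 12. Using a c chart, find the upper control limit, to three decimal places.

c̄ = (15 + 16 + 22 + 7 + 23 + 13 + 13 + 14 + 18 + 19 + 19 + 17 + 12) / 13 = 208 / 13 = 16.0000
UCL = c̄ + 3√c̄ = 16.0000 + 3 × √16.0000 = 16.0000 + 3 × 4.0000 = 28.0000

28.000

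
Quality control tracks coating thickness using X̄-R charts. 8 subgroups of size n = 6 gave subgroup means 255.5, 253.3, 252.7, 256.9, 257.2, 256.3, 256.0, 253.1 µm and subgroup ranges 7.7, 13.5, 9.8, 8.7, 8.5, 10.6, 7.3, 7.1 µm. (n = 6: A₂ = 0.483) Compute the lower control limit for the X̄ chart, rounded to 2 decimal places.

X̄̄ = (255.5 + 253.3 + 252.7 + 256.9 + 257.2 + 256.3 + 256.0 + 253.1) / 8 = 2041.0000 / 8 = 255.1250
R̄ = (7.7 + 13.5 + 9.8 + 8.7 + 8.5 + 10.6 + 7.3 + 7.1) / 8 = 73.2000 / 8 = 9.1500
LCL = X̄̄ − A₂·R̄ = 255.1250 − 0.483 × 9.1500 = 250.7055

250.71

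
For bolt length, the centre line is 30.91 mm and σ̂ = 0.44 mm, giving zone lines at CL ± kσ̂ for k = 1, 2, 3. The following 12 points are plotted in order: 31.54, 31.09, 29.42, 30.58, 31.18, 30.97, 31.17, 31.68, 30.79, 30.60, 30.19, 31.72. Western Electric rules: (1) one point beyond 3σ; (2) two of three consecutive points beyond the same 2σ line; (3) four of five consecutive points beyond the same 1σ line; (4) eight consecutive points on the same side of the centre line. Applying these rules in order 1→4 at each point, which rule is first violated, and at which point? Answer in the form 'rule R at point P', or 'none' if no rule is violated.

Zone of each point (C = within 1σ̂, B = 1σ̂–2σ̂, A = 2σ̂–3σ̂, * = beyond 3σ̂; sign = side of CL): 1:+B, 2:+C, 3:-*, 4:-C, 5:+C, 6:+C, 7:+C, 8:+B, 9:-C, 10:-C, 11:-B, 12:+B
Rule 1 (one point beyond the 3σ limits) is satisfied at point 3.

rule 1 at point 3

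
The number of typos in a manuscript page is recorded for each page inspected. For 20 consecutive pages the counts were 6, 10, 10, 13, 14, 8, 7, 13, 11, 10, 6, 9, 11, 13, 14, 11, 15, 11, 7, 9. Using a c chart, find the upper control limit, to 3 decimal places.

20.075

c̄ = (6 + 10 + 10 + 13 + 14 + 8 + 7 + 13 + 11 + 10 + 6 + 9 + 11 + 13 + 14 + 11 + 15 + 11 + 7 + 9) / 20 = 208 / 20 = 10.4000
UCL = c̄ + 3√c̄ = 10.4000 + 3 × √10.4000 = 10.4000 + 3 × 3.2249 = 20.0747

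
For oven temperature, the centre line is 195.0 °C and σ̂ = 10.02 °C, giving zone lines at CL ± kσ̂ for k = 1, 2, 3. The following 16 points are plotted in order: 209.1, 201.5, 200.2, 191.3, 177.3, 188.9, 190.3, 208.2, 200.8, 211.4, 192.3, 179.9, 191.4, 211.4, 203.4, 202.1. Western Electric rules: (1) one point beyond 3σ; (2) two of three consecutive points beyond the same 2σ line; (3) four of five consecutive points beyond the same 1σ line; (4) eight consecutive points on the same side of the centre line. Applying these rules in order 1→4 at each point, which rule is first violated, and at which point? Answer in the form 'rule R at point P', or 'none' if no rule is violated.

Zone of each point (C = within 1σ̂, B = 1σ̂–2σ̂, A = 2σ̂–3σ̂, * = beyond 3σ̂; sign = side of CL): 1:+B, 2:+C, 3:+C, 4:-C, 5:-B, 6:-C, 7:-C, 8:+B, 9:+C, 10:+B, 11:-C, 12:-B, 13:-C, 14:+B, 15:+C, 16:+C
No rule fires across all 16 points.

none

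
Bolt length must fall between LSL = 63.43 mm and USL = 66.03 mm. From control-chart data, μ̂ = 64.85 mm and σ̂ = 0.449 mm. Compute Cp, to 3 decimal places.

0.965

Cp = (USL − LSL) / (6σ̂) = (66.03 − 63.43) / (6 × 0.449) = 2.6000 / 2.6940 = 0.9651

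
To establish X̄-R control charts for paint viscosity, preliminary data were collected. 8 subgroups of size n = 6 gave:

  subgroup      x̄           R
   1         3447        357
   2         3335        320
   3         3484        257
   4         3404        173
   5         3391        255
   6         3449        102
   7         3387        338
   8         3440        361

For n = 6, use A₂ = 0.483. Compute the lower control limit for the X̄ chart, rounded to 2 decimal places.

3286.53

X̄̄ = (3447 + 3335 + 3484 + 3404 + 3391 + 3449 + 3387 + 3440) / 8 = 27337.0000 / 8 = 3417.1250
R̄ = (357 + 320 + 257 + 173 + 255 + 102 + 338 + 361) / 8 = 2163.0000 / 8 = 270.3750
LCL = X̄̄ − A₂·R̄ = 3417.1250 − 0.483 × 270.3750 = 3286.5339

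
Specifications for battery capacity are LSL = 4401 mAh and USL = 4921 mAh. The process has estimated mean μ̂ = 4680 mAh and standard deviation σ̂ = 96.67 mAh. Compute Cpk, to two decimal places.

Cpu = (USL − μ̂) / (3σ̂) = (4921 − 4680) / (3 × 96.67) = 0.8310; Cpl = (μ̂ − LSL) / (3σ̂) = (4680 − 4401) / (3 × 96.67) = 0.9620; Cpk = min(Cpu, Cpl) = 0.8310

0.83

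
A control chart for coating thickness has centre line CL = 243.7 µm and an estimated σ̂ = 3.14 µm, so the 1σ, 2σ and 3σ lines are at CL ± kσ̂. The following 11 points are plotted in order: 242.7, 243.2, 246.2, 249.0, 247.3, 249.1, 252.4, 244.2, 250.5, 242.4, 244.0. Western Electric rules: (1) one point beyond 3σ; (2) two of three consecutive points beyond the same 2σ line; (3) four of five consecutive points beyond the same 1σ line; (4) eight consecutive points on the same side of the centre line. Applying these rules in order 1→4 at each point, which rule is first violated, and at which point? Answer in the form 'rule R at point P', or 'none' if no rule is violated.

Zone of each point (C = within 1σ̂, B = 1σ̂–2σ̂, A = 2σ̂–3σ̂, * = beyond 3σ̂; sign = side of CL): 1:-C, 2:-C, 3:+C, 4:+B, 5:+B, 6:+B, 7:+A, 8:+C, 9:+A, 10:-C, 11:+C
Rule 3 (four of five consecutive points beyond the same 1σ limit) is satisfied at point 7.

rule 3 at point 7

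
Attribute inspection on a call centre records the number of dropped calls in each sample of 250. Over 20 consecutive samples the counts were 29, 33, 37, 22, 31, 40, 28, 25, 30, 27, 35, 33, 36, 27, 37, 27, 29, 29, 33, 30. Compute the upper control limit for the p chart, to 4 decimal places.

0.1860

p̄ = Σdᵢ / (k·n) = 618 / (20 × 250) = 0.12360
UCL = p̄ + 3·√(p̄(1−p̄)/n) = 0.12360 + 3 × √(0.12360×0.87640/250) = 0.12360 + 3 × 0.02082 = 0.18605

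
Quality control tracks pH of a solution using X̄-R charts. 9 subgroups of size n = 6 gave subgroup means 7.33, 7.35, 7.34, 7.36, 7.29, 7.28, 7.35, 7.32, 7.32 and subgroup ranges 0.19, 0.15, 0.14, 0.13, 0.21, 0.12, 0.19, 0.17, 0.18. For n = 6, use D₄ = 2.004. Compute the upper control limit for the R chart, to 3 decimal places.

0.330

R̄ = (0.19 + 0.15 + 0.14 + 0.13 + 0.21 + 0.12 + 0.19 + 0.17 + 0.18) / 9 = 1.4800 / 9 = 0.1644
UCL_R = D₄·R̄ = 2.004 × 0.1644 = 0.3295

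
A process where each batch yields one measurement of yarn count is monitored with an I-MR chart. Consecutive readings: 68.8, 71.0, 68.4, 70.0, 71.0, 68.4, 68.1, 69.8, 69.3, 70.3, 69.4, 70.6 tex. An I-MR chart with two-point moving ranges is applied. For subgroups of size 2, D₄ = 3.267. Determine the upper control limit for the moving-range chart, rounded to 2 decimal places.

4.63

Moving ranges: 2.2, 2.6, 1.6, 1.0, 2.6, 0.3, 1.7, 0.5, 1.0, 0.9, 1.2; M̄R̄ = 15.6000 / 11 = 1.4182
UCL_MR = D₄·M̄R̄ = 3.267 × 1.4182 = 4.6332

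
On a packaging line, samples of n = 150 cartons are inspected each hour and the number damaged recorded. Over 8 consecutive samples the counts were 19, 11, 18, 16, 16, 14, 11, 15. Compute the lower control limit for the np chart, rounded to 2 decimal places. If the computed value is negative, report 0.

p̄ = Σdᵢ / (k·n) = 120 / (8 × 150) = 0.10000
LCL = np̄ − 3·√(np̄(1−p̄)) = 15.0000 − 3 × 3.6742 = 3.9773

3.98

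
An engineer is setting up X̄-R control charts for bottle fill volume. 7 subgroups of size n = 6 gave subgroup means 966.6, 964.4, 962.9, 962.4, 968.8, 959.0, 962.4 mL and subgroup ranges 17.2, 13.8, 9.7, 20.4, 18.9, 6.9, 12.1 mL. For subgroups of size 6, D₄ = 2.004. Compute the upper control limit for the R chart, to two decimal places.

R̄ = (17.2 + 13.8 + 9.7 + 20.4 + 18.9 + 6.9 + 12.1) / 7 = 99.0000 / 7 = 14.1429
UCL_R = D₄·R̄ = 2.004 × 14.1429 = 28.3423

28.34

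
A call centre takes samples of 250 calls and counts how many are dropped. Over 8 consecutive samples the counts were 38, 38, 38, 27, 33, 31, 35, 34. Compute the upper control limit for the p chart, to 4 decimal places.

p̄ = Σdᵢ / (k·n) = 274 / (8 × 250) = 0.13700
UCL = p̄ + 3·√(p̄(1−p̄)/n) = 0.13700 + 3 × √(0.13700×0.86300/250) = 0.13700 + 3 × 0.02175 = 0.20224

0.2022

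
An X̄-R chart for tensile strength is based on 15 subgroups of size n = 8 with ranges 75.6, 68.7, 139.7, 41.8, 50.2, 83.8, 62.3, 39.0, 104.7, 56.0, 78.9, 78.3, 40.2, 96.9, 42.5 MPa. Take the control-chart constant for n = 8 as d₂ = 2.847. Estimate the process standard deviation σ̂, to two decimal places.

R̄ = (75.6 + 68.7 + 139.7 + 41.8 + 50.2 + 83.8 + 62.3 + 39.0 + 104.7 + 56.0 + 78.9 + 78.3 + 40.2 + 96.9 + 42.5) / 15 = 70.5733
σ̂ = R̄ / d₂ = 70.5733 / 2.847 = 24.7887

24.79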